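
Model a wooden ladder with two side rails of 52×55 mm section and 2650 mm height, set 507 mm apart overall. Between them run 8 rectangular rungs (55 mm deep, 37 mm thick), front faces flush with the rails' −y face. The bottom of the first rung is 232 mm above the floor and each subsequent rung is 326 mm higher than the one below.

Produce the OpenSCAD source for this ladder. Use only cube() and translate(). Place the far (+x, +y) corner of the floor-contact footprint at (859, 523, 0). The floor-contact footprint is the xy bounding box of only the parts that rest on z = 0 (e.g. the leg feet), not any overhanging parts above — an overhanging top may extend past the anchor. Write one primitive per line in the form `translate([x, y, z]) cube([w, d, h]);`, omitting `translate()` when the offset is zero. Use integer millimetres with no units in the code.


translate([352, 468, 0]) cube([52, 55, 2650]);
translate([807, 468, 0]) cube([52, 55, 2650]);
translate([404, 468, 232]) cube([403, 55, 37]);
translate([404, 468, 558]) cube([403, 55, 37]);
translate([404, 468, 884]) cube([403, 55, 37]);
translate([404, 468, 1210]) cube([403, 55, 37]);
translate([404, 468, 1536]) cube([403, 55, 37]);
translate([404, 468, 1862]) cube([403, 55, 37]);
translate([404, 468, 2188]) cube([403, 55, 37]);
translate([404, 468, 2514]) cube([403, 55, 37]);


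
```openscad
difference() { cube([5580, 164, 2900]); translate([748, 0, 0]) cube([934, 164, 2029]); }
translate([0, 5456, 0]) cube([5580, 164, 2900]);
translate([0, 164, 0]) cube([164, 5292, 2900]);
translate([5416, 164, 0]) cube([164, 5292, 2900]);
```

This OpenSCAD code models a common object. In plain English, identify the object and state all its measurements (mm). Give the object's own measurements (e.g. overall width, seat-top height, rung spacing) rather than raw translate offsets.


A single room: four walls, each 2900 mm tall and 164 mm thick, enclosing an outside footprint 5580×5620 mm (x × y), no floor or roof. The front and back walls (−y and +y sides) run the full x-width; the side walls fit between their inner faces. A door opening 934 mm wide and 2029 mm tall is cut through the front wall from the floor up, its −x edge 748 mm from the wall's −x end.


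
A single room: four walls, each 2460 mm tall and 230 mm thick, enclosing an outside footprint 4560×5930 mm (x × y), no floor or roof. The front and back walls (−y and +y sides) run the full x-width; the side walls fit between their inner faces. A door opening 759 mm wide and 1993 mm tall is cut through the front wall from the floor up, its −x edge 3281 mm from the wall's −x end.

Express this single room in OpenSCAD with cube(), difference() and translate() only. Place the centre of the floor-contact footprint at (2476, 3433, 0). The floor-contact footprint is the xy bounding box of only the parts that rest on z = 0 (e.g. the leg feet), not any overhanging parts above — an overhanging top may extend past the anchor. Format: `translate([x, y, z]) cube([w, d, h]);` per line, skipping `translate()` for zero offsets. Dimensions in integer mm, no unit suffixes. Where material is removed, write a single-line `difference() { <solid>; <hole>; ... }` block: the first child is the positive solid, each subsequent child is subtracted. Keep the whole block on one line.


difference() { translate([196, 468, 0]) cube([4560, 230, 2460]); translate([3477, 468, 0]) cube([759, 230, 1993]); }
translate([196, 6168, 0]) cube([4560, 230, 2460]);
translate([196, 698, 0]) cube([230, 5470, 2460]);
translate([4526, 698, 0]) cube([230, 5470, 2460]);


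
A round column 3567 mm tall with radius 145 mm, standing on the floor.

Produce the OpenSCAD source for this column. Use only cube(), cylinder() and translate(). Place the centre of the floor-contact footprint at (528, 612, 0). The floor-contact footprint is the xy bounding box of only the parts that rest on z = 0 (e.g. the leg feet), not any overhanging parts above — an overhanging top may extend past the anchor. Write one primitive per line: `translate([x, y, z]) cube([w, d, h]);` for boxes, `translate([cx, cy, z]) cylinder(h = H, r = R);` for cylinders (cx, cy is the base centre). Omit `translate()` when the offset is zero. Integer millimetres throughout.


translate([528, 612, 0]) cylinder(h = 3567, r = 145);


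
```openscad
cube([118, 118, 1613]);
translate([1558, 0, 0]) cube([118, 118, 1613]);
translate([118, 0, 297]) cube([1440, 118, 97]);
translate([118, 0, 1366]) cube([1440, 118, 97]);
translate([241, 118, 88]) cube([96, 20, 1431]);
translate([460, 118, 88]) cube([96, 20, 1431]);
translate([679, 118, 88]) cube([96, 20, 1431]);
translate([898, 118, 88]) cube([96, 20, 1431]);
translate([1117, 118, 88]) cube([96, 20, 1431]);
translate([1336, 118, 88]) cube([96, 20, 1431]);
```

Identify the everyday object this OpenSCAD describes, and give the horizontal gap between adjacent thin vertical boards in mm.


A fence section. The picket gap is 123 mm.

Two posts, two rails, 6 pickets — a fence section. Span 1440 mm holds 6 pickets of 96 mm with 7 equal gaps: ⌊(1440 − 6·96) / 7⌋ = 123 mm.


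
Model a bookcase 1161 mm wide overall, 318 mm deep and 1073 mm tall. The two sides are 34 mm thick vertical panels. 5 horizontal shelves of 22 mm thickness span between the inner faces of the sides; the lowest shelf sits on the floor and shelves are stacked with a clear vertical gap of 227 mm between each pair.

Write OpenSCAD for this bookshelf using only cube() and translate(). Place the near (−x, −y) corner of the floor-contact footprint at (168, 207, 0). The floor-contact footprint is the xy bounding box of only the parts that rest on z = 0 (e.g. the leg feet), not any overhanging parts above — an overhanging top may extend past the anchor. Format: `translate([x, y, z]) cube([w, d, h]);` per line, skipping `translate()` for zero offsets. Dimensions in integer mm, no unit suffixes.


translate([168, 207, 0]) cube([34, 318, 1073]);
translate([1295, 207, 0]) cube([34, 318, 1073]);
translate([202, 207, 0]) cube([1093, 318, 22]);
translate([202, 207, 249]) cube([1093, 318, 22]);
translate([202, 207, 498]) cube([1093, 318, 22]);
translate([202, 207, 747]) cube([1093, 318, 22]);
translate([202, 207, 996]) cube([1093, 318, 22]);


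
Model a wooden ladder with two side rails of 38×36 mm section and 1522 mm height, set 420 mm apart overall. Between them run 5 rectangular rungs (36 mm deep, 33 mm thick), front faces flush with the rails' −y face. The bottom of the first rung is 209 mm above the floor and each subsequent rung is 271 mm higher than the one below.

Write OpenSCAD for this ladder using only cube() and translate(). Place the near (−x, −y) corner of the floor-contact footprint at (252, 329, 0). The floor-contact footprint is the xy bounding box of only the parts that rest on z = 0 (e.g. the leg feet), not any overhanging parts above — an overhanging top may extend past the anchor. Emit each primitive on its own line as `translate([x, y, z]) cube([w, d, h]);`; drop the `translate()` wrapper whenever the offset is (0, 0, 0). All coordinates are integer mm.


translate([252, 329, 0]) cube([38, 36, 1522]);
translate([634, 329, 0]) cube([38, 36, 1522]);
translate([290, 329, 209]) cube([344, 36, 33]);
translate([290, 329, 480]) cube([344, 36, 33]);
translate([290, 329, 751]) cube([344, 36, 33]);
translate([290, 329, 1022]) cube([344, 36, 33]);
translate([290, 329, 1293]) cube([344, 36, 33]);


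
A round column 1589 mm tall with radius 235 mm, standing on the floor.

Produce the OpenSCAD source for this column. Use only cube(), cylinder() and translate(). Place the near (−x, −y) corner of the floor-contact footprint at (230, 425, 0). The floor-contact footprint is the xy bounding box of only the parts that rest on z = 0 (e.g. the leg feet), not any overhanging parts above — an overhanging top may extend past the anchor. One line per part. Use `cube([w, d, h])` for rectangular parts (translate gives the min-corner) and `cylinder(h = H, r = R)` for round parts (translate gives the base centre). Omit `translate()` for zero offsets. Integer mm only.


translate([465, 660, 0]) cylinder(h = 1589, r = 235);


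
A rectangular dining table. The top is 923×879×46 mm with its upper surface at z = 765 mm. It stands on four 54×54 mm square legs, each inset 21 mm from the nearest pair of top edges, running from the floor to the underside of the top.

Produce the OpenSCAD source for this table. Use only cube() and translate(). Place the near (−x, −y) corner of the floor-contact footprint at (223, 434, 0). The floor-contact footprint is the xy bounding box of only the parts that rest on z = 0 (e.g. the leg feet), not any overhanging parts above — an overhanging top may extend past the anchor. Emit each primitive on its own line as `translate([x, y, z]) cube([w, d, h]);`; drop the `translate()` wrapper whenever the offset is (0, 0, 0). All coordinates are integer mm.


translate([202, 413, 719]) cube([923, 879, 46]);
translate([223, 434, 0]) cube([54, 54, 719]);
translate([1050, 434, 0]) cube([54, 54, 719]);
translate([223, 1217, 0]) cube([54, 54, 719]);
translate([1050, 1217, 0]) cube([54, 54, 719]);


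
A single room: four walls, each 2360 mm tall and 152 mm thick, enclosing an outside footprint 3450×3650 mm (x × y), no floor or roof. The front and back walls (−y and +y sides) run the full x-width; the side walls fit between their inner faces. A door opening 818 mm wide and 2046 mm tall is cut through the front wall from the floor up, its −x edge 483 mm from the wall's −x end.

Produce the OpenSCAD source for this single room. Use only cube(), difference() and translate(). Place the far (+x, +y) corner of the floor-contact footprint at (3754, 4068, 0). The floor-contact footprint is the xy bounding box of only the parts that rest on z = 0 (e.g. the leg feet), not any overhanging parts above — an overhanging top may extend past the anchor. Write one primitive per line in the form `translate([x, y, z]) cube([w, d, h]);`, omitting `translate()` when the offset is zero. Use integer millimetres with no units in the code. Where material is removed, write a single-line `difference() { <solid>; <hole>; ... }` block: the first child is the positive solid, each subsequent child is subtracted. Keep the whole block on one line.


difference() { translate([304, 418, 0]) cube([3450, 152, 2360]); translate([787, 418, 0]) cube([818, 152, 2046]); }
translate([304, 3916, 0]) cube([3450, 152, 2360]);
translate([304, 570, 0]) cube([152, 3346, 2360]);
translate([3602, 570, 0]) cube([152, 3346, 2360]);


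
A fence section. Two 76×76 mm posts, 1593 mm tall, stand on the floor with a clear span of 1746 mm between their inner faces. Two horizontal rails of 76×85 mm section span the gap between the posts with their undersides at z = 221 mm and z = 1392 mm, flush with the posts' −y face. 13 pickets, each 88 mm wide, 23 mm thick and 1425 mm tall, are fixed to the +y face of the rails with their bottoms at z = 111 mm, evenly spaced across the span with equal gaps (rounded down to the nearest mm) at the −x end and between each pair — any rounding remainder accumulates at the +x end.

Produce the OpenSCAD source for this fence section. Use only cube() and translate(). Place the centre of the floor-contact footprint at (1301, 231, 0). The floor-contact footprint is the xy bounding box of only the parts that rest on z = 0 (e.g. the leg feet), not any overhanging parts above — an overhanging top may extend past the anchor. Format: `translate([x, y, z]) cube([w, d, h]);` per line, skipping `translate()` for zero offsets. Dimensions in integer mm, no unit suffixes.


translate([352, 193, 0]) cube([76, 76, 1593]);
translate([2174, 193, 0]) cube([76, 76, 1593]);
translate([428, 193, 221]) cube([1746, 76, 85]);
translate([428, 193, 1392]) cube([1746, 76, 85]);
translate([471, 269, 111]) cube([88, 23, 1425]);
translate([602, 269, 111]) cube([88, 23, 1425]);
translate([733, 269, 111]) cube([88, 23, 1425]);
translate([864, 269, 111]) cube([88, 23, 1425]);
translate([995, 269, 111]) cube([88, 23, 1425]);
translate([1126, 269, 111]) cube([88, 23, 1425]);
translate([1257, 269, 111]) cube([88, 23, 1425]);
translate([1388, 269, 111]) cube([88, 23, 1425]);
translate([1519, 269, 111]) cube([88, 23, 1425]);
translate([1650, 269, 111]) cube([88, 23, 1425]);
translate([1781, 269, 111]) cube([88, 23, 1425]);
translate([1912, 269, 111]) cube([88, 23, 1425]);
translate([2043, 269, 111]) cube([88, 23, 1425]);


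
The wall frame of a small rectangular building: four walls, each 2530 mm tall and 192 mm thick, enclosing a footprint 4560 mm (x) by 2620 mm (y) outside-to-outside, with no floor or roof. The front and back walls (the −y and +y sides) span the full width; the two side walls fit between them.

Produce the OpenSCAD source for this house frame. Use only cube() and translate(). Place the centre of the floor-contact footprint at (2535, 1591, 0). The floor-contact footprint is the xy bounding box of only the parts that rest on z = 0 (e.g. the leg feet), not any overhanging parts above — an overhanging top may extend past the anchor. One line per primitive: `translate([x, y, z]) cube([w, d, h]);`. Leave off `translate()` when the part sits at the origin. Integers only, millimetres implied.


translate([255, 281, 0]) cube([4560, 192, 2530]);
translate([255, 2709, 0]) cube([4560, 192, 2530]);
translate([255, 473, 0]) cube([192, 2236, 2530]);
translate([4623, 473, 0]) cube([192, 2236, 2530]);


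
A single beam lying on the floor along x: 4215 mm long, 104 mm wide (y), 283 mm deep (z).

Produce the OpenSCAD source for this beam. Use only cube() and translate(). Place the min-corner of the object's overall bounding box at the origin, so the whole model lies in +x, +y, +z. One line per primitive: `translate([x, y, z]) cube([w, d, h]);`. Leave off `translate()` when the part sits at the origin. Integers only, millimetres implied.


cube([4215, 104, 283]);


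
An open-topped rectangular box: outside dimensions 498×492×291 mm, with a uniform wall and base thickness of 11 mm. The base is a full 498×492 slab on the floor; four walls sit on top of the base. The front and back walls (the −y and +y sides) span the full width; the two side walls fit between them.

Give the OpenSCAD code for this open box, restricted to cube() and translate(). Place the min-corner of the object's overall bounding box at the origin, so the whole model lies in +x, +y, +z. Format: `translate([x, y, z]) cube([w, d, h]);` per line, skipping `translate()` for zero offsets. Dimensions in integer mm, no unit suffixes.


cube([498, 492, 11]);
translate([0, 0, 11]) cube([498, 11, 280]);
translate([0, 481, 11]) cube([498, 11, 280]);
translate([0, 11, 11]) cube([11, 470, 280]);
translate([487, 11, 11]) cube([11, 470, 280]);


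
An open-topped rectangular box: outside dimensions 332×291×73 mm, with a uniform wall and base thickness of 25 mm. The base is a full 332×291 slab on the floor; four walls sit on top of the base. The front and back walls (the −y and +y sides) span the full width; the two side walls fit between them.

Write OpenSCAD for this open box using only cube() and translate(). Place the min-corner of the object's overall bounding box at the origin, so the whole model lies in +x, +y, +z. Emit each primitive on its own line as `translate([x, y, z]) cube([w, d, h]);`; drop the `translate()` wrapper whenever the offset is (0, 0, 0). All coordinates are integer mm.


cube([332, 291, 25]);
translate([0, 0, 25]) cube([332, 25, 48]);
translate([0, 266, 25]) cube([332, 25, 48]);
translate([0, 25, 25]) cube([25, 241, 48]);
translate([307, 25, 25]) cube([25, 241, 48]);


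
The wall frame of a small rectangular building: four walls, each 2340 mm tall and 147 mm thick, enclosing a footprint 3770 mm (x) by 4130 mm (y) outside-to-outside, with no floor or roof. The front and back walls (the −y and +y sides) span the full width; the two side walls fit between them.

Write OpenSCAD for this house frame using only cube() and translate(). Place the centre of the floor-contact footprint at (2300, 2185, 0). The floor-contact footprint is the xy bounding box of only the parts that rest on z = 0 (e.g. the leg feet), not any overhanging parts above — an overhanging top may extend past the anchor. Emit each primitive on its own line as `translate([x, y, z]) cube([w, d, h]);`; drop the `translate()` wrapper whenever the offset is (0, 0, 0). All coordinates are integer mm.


translate([415, 120, 0]) cube([3770, 147, 2340]);
translate([415, 4103, 0]) cube([3770, 147, 2340]);
translate([415, 267, 0]) cube([147, 3836, 2340]);
translate([4038, 267, 0]) cube([147, 3836, 2340]);


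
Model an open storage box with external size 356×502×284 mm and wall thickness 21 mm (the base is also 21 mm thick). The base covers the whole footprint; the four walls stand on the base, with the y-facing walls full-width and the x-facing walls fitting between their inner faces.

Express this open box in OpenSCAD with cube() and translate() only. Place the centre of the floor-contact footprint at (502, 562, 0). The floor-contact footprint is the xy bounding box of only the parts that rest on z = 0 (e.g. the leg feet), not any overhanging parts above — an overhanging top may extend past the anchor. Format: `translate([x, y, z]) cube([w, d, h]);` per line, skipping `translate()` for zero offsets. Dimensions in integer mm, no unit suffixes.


translate([324, 311, 0]) cube([356, 502, 21]);
translate([324, 311, 21]) cube([356, 21, 263]);
translate([324, 792, 21]) cube([356, 21, 263]);
translate([324, 332, 21]) cube([21, 460, 263]);
translate([659, 332, 21]) cube([21, 460, 263]);


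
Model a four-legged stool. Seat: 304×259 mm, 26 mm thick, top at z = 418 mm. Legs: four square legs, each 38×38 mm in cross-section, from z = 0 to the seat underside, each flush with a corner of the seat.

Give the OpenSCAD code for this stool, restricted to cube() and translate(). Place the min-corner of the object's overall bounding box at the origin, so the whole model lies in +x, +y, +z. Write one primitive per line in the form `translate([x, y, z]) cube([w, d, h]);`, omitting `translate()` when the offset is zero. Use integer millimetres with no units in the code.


translate([0, 0, 392]) cube([304, 259, 26]);
cube([38, 38, 392]);
translate([266, 0, 0]) cube([38, 38, 392]);
translate([0, 221, 0]) cube([38, 38, 392]);
translate([266, 221, 0]) cube([38, 38, 392]);


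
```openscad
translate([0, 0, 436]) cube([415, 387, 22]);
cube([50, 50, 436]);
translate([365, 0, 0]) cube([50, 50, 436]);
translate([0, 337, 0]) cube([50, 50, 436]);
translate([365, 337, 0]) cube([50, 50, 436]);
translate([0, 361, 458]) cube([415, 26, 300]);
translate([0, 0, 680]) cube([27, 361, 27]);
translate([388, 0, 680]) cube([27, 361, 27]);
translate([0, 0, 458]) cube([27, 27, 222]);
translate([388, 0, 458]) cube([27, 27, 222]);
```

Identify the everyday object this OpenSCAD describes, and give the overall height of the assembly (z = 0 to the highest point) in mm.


A chair. The overall height is 758 mm.

A slab on four corner posts with a tall panel at the back — a chair. The seat slab sits at z = 436 with thickness 22, and the 300 mm backrest starts at the seat top, so the overall height is 436 + 22 + 300 = 758 mm.


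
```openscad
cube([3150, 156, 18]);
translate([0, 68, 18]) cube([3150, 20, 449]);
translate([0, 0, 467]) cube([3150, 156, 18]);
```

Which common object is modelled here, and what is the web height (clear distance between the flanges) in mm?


An I-beam. The web height is 449 mm.

Two wide flanges with a thin centred web — an I-beam. Overall 485 mm minus two 18 mm flanges gives a web of 485 − 2·18 = 449 mm.


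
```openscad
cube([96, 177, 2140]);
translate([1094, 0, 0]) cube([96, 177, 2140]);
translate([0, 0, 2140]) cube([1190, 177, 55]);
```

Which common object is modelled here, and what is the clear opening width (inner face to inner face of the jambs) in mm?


A door frame. The clear opening width is 998 mm.

Two 2140 mm tall posts with a header on top — a door frame. The left jamb is 96 mm wide at x = 0; the right jamb starts at x = 1094. The clear opening is 1094 − 96 = 998 mm.


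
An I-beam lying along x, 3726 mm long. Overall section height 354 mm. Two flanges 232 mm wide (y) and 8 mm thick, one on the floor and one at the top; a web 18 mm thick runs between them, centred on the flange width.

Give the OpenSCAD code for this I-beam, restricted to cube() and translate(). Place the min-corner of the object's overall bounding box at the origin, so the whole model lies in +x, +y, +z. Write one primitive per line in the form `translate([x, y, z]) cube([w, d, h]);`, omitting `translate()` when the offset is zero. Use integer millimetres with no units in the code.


cube([3726, 232, 8]);
translate([0, 107, 8]) cube([3726, 18, 338]);
translate([0, 0, 346]) cube([3726, 232, 8]);


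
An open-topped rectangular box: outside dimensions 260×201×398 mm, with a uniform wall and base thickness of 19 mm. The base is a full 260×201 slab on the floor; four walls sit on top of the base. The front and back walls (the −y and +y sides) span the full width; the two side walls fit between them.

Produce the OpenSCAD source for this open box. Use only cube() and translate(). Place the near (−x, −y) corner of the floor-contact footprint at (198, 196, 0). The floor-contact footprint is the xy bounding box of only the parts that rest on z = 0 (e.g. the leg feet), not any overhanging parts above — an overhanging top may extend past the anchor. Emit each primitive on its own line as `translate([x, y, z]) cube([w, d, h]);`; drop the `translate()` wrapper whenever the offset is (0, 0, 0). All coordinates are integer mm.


translate([198, 196, 0]) cube([260, 201, 19]);
translate([198, 196, 19]) cube([260, 19, 379]);
translate([198, 378, 19]) cube([260, 19, 379]);
translate([198, 215, 19]) cube([19, 163, 379]);
translate([439, 215, 19]) cube([19, 163, 379]);


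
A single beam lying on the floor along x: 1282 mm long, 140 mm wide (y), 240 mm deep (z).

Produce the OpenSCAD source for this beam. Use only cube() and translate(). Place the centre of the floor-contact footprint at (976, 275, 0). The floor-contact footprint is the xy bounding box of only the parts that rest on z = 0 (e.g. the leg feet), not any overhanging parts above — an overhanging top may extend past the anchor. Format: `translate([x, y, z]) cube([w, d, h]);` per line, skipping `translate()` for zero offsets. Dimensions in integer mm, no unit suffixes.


translate([335, 205, 0]) cube([1282, 140, 240]);


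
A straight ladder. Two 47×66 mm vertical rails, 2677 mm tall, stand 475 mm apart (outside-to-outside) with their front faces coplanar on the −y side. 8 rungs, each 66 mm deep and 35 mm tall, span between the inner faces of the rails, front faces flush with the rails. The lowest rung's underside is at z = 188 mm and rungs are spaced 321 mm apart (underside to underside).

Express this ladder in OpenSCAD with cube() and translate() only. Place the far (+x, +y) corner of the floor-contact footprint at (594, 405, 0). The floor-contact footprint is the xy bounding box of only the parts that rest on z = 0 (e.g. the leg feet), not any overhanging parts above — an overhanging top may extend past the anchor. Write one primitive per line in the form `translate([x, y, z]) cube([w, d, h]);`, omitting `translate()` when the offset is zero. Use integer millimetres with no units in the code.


// rung span = 475 - 2*47 = 381
// rung[k] z = 188 + k*321
translate([119, 339, 0]) cube([47, 66, 2677]);
translate([547, 339, 0]) cube([47, 66, 2677]);
translate([166, 339, 188]) cube([381, 66, 35]);
translate([166, 339, 509]) cube([381, 66, 35]);
translate([166, 339, 830]) cube([381, 66, 35]);
translate([166, 339, 1151]) cube([381, 66, 35]);
translate([166, 339, 1472]) cube([381, 66, 35]);
translate([166, 339, 1793]) cube([381, 66, 35]);
translate([166, 339, 2114]) cube([381, 66, 35]);
translate([166, 339, 2435]) cube([381, 66, 35]);


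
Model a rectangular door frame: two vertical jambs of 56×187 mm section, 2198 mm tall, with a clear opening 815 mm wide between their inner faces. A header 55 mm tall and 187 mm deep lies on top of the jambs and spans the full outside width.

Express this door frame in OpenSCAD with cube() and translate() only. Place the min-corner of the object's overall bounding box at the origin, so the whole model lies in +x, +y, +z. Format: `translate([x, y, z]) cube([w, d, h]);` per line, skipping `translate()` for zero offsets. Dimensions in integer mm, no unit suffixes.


cube([56, 187, 2198]);
translate([871, 0, 0]) cube([56, 187, 2198]);
translate([0, 0, 2198]) cube([927, 187, 55]);


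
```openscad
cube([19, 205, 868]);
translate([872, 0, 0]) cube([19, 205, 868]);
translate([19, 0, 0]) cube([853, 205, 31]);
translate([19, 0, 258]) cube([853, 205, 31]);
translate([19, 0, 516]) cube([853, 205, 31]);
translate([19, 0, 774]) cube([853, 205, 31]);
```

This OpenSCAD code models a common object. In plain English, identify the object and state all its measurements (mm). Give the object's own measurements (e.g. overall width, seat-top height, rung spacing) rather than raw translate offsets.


An open bookshelf. Two side panels, each 19 mm thick, 205 mm deep and 868 mm tall, stand 891 mm apart (outside-to-outside). Between them sit 4 shelves, each 31 mm thick and 205 mm deep, spanning the full gap between the sides. The bottom shelf rests on the floor (its underside at z = 0) and the clear gap between one shelf's top and the next shelf's underside is 227 mm.


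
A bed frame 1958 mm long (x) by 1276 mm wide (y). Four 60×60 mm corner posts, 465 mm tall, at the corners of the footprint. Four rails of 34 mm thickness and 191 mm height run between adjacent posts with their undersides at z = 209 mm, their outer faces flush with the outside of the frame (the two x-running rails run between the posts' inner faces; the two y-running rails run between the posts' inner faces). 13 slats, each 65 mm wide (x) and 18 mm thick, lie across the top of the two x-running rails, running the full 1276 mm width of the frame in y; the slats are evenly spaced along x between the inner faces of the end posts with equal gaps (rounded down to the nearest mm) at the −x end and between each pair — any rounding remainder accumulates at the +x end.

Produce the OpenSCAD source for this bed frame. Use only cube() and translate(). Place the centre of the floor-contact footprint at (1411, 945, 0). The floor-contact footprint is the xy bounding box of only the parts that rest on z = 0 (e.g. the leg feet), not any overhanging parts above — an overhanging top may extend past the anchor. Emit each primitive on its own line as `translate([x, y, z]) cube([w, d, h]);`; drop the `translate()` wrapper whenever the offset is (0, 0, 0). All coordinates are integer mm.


translate([432, 307, 0]) cube([60, 60, 465]);
translate([432, 1523, 0]) cube([60, 60, 465]);
translate([2330, 307, 0]) cube([60, 60, 465]);
translate([2330, 1523, 0]) cube([60, 60, 465]);
translate([492, 307, 209]) cube([1838, 34, 191]);
translate([492, 1549, 209]) cube([1838, 34, 191]);
translate([432, 367, 209]) cube([34, 1156, 191]);
translate([2356, 367, 209]) cube([34, 1156, 191]);
translate([562, 307, 400]) cube([65, 1276, 18]);
translate([697, 307, 400]) cube([65, 1276, 18]);
translate([832, 307, 400]) cube([65, 1276, 18]);
translate([967, 307, 400]) cube([65, 1276, 18]);
translate([1102, 307, 400]) cube([65, 1276, 18]);
translate([1237, 307, 400]) cube([65, 1276, 18]);
translate([1372, 307, 400]) cube([65, 1276, 18]);
translate([1507, 307, 400]) cube([65, 1276, 18]);
translate([1642, 307, 400]) cube([65, 1276, 18]);
translate([1777, 307, 400]) cube([65, 1276, 18]);
translate([1912, 307, 400]) cube([65, 1276, 18]);
translate([2047, 307, 400]) cube([65, 1276, 18]);
translate([2182, 307, 400]) cube([65, 1276, 18]);


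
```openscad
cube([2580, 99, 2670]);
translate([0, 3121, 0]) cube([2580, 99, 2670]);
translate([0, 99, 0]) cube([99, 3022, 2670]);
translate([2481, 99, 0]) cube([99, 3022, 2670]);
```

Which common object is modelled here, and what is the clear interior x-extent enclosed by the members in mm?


A house (or room) frame. The interior width is 2382 mm.

Four 2670 mm walls enclosing a rectangle with no floor or roof — a room or house frame. Outside width is 2580 mm and wall thickness is 99 mm, so the interior width is 2580 − 2 × 99 = 2382 mm.


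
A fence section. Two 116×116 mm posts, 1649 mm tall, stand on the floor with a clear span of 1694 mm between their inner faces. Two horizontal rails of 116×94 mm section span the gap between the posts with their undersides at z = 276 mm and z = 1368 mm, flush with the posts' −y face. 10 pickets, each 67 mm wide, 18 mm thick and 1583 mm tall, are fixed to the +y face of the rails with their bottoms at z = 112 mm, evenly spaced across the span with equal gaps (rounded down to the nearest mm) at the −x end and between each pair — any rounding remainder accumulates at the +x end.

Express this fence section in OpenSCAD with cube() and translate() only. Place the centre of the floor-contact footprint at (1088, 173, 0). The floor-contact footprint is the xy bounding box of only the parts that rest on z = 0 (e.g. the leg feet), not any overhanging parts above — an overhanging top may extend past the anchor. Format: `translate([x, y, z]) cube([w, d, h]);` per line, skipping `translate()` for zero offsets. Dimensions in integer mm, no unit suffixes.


translate([125, 115, 0]) cube([116, 116, 1649]);
translate([1935, 115, 0]) cube([116, 116, 1649]);
translate([241, 115, 276]) cube([1694, 116, 94]);
translate([241, 115, 1368]) cube([1694, 116, 94]);
translate([334, 231, 112]) cube([67, 18, 1583]);
translate([494, 231, 112]) cube([67, 18, 1583]);
translate([654, 231, 112]) cube([67, 18, 1583]);
translate([814, 231, 112]) cube([67, 18, 1583]);
translate([974, 231, 112]) cube([67, 18, 1583]);
translate([1134, 231, 112]) cube([67, 18, 1583]);
translate([1294, 231, 112]) cube([67, 18, 1583]);
translate([1454, 231, 112]) cube([67, 18, 1583]);
translate([1614, 231, 112]) cube([67, 18, 1583]);
translate([1774, 231, 112]) cube([67, 18, 1583]);


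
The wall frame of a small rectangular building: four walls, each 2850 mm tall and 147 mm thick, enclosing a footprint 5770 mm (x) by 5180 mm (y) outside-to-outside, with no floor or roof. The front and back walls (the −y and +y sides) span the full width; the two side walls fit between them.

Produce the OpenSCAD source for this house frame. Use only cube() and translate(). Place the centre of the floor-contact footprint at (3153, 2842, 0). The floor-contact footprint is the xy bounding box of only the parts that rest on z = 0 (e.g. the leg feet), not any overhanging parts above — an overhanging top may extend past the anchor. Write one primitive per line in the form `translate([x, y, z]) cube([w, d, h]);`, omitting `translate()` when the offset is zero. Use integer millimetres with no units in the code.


translate([268, 252, 0]) cube([5770, 147, 2850]);
translate([268, 5285, 0]) cube([5770, 147, 2850]);
translate([268, 399, 0]) cube([147, 4886, 2850]);
translate([5891, 399, 0]) cube([147, 4886, 2850]);


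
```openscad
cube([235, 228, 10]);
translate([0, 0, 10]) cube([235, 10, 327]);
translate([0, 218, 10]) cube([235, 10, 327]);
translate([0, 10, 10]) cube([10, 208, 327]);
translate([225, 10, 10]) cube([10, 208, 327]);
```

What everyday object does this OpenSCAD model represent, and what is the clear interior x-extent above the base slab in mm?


An open box. The internal width is 215 mm.

A 235×228 base slab with four walls standing on it — an open box. The base is 235 mm wide and the walls are 10 mm thick, so the internal width is 235 − 2 × 10 = 215 mm.


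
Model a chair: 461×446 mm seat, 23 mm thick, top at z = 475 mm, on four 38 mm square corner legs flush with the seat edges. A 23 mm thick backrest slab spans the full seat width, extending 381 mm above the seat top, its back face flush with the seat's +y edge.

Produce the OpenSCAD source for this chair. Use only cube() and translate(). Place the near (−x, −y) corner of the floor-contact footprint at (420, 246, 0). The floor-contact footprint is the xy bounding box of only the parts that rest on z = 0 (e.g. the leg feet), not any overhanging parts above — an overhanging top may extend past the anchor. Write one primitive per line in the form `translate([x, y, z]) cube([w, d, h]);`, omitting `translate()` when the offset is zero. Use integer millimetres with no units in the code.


// leg_h = 475 - 23 = 452
translate([420, 246, 452]) cube([461, 446, 23]);
translate([420, 246, 0]) cube([38, 38, 452]);
translate([843, 246, 0]) cube([38, 38, 452]);
translate([420, 654, 0]) cube([38, 38, 452]);
translate([843, 654, 0]) cube([38, 38, 452]);
translate([420, 669, 475]) cube([461, 23, 381]);


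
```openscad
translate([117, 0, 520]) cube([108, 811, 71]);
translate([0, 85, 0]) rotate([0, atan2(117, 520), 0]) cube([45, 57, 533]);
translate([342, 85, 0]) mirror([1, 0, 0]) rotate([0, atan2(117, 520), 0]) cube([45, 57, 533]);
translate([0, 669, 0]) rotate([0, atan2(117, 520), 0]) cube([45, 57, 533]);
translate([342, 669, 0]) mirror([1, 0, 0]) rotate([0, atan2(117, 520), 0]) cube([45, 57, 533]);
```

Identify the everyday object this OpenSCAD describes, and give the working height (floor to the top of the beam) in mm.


A sawhorse. The overall height is 591 mm.

A beam across two mirrored pairs of raked legs — a sawhorse. The beam's underside is at z = 520 (matching the legs' vertical rise in atan2(117, 520)) and the beam is 71 mm tall, so its top is at 520 + 71 = 591 mm. The raked legs top out at the beam's underside, so that is the highest point.


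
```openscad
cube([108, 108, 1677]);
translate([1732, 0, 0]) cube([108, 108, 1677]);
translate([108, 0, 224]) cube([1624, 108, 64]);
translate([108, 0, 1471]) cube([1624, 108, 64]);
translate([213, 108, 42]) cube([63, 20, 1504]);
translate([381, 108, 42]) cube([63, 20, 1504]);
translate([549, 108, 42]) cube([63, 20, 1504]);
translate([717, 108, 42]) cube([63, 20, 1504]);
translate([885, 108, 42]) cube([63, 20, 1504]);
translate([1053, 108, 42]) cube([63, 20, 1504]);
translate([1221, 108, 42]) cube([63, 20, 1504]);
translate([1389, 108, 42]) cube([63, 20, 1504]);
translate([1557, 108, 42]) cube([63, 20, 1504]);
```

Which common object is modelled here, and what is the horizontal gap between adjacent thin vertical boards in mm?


A fence section. The picket gap is 105 mm.

Two posts, two rails, 9 pickets — a fence section. Span 1624 mm holds 9 pickets of 63 mm with 10 equal gaps: ⌊(1624 − 9·63) / 10⌋ = 105 mm.


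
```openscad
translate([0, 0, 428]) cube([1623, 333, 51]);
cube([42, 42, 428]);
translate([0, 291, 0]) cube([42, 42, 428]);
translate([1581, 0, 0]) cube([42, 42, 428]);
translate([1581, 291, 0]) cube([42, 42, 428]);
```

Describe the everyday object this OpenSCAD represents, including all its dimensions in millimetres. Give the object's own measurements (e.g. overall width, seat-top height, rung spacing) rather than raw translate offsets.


A long wooden bench with a 1623 mm (x) × 333 mm (y) seat, 51 mm thick, its top surface 479 mm above the floor. Four 42 mm square legs at the seat corners, flush with the edges, run from z = 0 to the seat underside.


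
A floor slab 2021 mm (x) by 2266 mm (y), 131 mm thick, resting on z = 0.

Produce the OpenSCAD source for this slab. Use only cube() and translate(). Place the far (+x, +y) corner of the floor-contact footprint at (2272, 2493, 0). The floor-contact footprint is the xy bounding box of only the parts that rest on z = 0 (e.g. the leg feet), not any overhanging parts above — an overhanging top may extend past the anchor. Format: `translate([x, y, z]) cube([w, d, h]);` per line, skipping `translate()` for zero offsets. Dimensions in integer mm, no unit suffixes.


translate([251, 227, 0]) cube([2021, 2266, 131]);


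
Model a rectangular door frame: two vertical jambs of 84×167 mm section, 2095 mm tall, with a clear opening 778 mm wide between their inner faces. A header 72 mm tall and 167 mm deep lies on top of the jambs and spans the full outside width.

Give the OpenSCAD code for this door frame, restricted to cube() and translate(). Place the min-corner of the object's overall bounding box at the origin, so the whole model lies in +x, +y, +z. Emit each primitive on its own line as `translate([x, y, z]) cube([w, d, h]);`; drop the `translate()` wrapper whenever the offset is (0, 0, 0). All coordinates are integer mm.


cube([84, 167, 2095]);
translate([862, 0, 0]) cube([84, 167, 2095]);
translate([0, 0, 2095]) cube([946, 167, 72]);


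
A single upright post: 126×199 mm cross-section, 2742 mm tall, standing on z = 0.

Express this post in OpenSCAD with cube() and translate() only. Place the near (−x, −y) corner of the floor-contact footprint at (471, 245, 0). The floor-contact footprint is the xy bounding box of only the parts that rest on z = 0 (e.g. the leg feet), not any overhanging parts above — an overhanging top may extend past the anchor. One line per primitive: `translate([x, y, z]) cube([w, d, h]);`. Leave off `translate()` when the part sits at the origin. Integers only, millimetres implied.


translate([471, 245, 0]) cube([126, 199, 2742]);


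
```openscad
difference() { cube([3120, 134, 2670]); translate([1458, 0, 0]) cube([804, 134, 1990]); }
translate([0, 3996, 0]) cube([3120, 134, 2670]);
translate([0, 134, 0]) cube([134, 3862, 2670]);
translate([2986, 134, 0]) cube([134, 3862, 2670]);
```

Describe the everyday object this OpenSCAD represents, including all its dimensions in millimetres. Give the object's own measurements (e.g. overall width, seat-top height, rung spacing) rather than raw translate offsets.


A single room: four walls, each 2670 mm tall and 134 mm thick, enclosing an outside footprint 3120×4130 mm (x × y), no floor or roof. The front and back walls (−y and +y sides) run the full x-width; the side walls fit between their inner faces. A door opening 804 mm wide and 1990 mm tall is cut through the front wall from the floor up, its −x edge 1458 mm from the wall's −x end.


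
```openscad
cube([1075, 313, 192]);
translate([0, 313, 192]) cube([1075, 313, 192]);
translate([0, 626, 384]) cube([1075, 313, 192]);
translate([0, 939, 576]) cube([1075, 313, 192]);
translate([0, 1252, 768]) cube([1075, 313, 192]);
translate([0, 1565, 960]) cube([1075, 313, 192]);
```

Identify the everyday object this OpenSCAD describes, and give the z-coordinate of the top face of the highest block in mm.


A staircase. The total rise is 1152 mm.

6 identical blocks, each offset up and back from the previous — a staircase. Each step is 192 mm tall and there are 6 of them, so the total rise is 6 × 192 = 1152 mm.


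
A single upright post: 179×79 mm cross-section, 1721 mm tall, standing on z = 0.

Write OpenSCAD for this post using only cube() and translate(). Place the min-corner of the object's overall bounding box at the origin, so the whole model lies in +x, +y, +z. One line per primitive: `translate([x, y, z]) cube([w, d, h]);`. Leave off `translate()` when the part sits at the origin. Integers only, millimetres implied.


cube([179, 79, 1721]);


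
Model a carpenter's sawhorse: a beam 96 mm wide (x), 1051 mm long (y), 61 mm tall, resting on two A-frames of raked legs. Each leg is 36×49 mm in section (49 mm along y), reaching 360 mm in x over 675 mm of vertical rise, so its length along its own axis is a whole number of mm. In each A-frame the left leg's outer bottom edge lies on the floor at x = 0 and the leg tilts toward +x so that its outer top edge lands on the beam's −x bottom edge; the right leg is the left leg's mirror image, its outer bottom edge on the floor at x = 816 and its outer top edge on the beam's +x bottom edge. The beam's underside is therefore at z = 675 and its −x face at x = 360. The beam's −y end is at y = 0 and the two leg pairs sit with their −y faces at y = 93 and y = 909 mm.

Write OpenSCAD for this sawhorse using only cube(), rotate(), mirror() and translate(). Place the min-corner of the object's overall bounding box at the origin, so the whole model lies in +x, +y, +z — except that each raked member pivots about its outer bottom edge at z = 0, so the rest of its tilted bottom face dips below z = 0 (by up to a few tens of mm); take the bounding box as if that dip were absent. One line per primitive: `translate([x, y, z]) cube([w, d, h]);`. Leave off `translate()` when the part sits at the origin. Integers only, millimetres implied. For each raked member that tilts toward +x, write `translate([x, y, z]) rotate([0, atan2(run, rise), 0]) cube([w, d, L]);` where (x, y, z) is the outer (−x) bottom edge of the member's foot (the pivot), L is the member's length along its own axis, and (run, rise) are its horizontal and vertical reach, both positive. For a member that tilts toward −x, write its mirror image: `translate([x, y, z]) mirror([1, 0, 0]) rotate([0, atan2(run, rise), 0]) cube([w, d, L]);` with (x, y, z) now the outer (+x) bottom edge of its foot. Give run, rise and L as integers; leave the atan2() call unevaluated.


translate([360, 0, 675]) cube([96, 1051, 61]);
translate([0, 93, 0]) rotate([0, atan2(360, 675), 0]) cube([36, 49, 765]);
translate([816, 93, 0]) mirror([1, 0, 0]) rotate([0, atan2(360, 675), 0]) cube([36, 49, 765]);
translate([0, 909, 0]) rotate([0, atan2(360, 675), 0]) cube([36, 49, 765]);
translate([816, 909, 0]) mirror([1, 0, 0]) rotate([0, atan2(360, 675), 0]) cube([36, 49, 765]);
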